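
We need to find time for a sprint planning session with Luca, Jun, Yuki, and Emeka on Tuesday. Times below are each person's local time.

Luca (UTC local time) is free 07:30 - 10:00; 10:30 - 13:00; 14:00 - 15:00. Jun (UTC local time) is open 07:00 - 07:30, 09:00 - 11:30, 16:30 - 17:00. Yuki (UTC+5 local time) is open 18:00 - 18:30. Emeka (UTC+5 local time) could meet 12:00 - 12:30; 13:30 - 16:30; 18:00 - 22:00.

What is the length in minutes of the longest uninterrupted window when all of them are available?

0

Luca in UTC: 07:30-10:00, 10:30-13:00, 14:00-15:00.
Jun in UTC: 07:00-07:30, 09:00-11:30, 16:30-17:00.
Yuki in UTC: 13:00-13:30 (subtract 5h to convert from UTC+5).
Emeka in UTC: 07:00-07:30, 08:30-11:30, 13:00-17:00 (subtract 5h to convert from UTC+5).
Luca ∩ Jun: 09:00-10:00, 10:30-11:30.
Luca ∩ Jun ∩ Yuki: ∅.
Luca ∩ Jun ∩ Yuki ∩ Emeka: ∅.
There is no time when everyone is free.
No common window exists, so the longest block is 0 minutes.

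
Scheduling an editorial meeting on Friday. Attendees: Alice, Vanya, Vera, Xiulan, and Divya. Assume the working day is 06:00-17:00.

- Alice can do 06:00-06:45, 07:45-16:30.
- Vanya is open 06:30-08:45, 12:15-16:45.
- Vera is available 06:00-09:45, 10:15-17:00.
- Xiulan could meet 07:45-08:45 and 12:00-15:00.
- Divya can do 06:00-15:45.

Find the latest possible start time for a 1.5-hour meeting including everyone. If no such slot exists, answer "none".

Alice ∩ Vanya: 06:30-06:45, 07:45-08:45, 12:15-16:30.
Alice ∩ Vanya ∩ Vera: 06:30-06:45, 07:45-08:45, 12:15-16:30.
Alice ∩ Vanya ∩ Vera ∩ Xiulan: 07:45-08:45, 12:15-15:00.
Alice ∩ Vanya ∩ Vera ∩ Xiulan ∩ Divya: 07:45-08:45, 12:15-15:00.
The last common window of at least 90 minutes is 12:15-15:00; a 90-minute meeting can start as late as 13:30 and still end by 15:00.

13:30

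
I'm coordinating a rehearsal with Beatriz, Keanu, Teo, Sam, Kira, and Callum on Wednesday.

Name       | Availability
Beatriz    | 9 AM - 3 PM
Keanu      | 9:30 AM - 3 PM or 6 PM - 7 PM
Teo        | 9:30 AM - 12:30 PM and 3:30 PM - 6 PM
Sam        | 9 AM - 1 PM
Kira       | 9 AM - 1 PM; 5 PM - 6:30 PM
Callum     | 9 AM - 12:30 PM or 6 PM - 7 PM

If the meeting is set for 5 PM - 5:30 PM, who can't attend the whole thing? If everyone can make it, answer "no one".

Beatriz: not fully free for 17:00-17:30. Keanu: not fully free for 17:00-17:30. Teo: free for 17:00-17:30. Sam: not fully free for 17:00-17:30. Kira: free for 17:00-17:30. Callum: not fully free for 17:00-17:30.

Beatriz, Callum, Keanu, Sam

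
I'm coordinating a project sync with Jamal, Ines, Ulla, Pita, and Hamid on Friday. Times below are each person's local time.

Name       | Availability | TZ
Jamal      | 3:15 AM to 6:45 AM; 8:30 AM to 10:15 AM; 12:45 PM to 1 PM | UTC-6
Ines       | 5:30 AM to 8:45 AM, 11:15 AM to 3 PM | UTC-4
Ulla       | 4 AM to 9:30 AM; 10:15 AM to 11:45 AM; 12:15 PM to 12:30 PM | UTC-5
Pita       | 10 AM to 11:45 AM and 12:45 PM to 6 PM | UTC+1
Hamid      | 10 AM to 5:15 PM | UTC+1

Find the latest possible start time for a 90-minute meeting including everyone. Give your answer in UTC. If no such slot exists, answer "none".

none

Jamal in UTC: 09:15-12:45, 14:30-16:15, 18:45-19:00 (add 6h to convert from UTC-6).
Ines in UTC: 09:30-12:45, 15:15-19:00 (add 4h to convert from UTC-4).
Ulla in UTC: 09:00-14:30, 15:15-16:45, 17:15-17:30 (add 5h to convert from UTC-5).
Pita in UTC: 09:00-10:45, 11:45-17:00 (subtract 1h to convert from UTC+1).
Hamid in UTC: 09:00-16:15 (subtract 1h to convert from UTC+1).
Jamal ∩ Ines: 09:30-12:45, 15:15-16:15, 18:45-19:00.
Jamal ∩ Ines ∩ Ulla: 09:30-12:45, 15:15-16:15.
Jamal ∩ Ines ∩ Ulla ∩ Pita: 09:30-10:45, 11:45-12:45, 15:15-16:15.
Jamal ∩ Ines ∩ Ulla ∩ Pita ∩ Hamid: 09:30-10:45, 11:45-12:45, 15:15-16:15.
No common window is at least 90 minutes long.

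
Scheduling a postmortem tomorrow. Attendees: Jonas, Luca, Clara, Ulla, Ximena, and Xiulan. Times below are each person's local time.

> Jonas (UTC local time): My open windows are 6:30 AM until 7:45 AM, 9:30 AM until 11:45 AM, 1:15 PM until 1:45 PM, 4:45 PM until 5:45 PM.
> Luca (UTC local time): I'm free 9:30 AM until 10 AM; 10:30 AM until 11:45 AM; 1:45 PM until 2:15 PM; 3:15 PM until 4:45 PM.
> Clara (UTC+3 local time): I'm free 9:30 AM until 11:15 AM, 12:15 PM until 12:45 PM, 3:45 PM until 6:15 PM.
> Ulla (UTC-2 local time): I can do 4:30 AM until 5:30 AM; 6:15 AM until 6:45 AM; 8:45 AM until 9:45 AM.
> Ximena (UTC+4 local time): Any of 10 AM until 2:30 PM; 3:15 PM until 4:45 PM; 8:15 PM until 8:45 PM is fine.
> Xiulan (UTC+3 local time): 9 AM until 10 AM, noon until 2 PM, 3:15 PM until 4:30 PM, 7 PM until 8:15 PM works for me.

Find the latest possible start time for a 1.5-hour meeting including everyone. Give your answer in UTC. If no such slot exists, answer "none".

none

Jonas in UTC: 06:30-07:45, 09:30-11:45, 13:15-13:45, 16:45-17:45.
Luca in UTC: 09:30-10:00, 10:30-11:45, 13:45-14:15, 15:15-16:45.
Clara in UTC: 06:30-08:15, 09:15-09:45, 12:45-15:15 (subtract 3h to convert from UTC+3).
Ulla in UTC: 06:30-07:30, 08:15-08:45, 10:45-11:45 (add 2h to convert from UTC-2).
Ximena in UTC: 06:00-10:30, 11:15-12:45, 16:15-16:45 (subtract 4h to convert from UTC+4).
Xiulan in UTC: 06:00-07:00, 09:00-11:00, 12:15-13:30, 16:00-17:15 (subtract 3h to convert from UTC+3).
Jonas ∩ Luca: 09:30-10:00, 10:30-11:45.
Jonas ∩ Luca ∩ Clara: 09:30-09:45.
Jonas ∩ Luca ∩ Clara ∩ Ulla: ∅.
Jonas ∩ Luca ∩ Clara ∩ Ulla ∩ Ximena: ∅.
Jonas ∩ Luca ∩ Clara ∩ Ulla ∩ Ximena ∩ Xiulan: ∅.
There is no time when everyone is free.
No common window is at least 90 minutes long.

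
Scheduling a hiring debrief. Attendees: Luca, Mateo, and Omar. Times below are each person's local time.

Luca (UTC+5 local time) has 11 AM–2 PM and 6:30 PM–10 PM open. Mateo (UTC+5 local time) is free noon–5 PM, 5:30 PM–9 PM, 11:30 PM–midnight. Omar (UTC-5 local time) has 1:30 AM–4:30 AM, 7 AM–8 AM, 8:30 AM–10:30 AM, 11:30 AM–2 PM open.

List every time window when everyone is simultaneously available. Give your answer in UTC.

Luca in UTC: 06:00-09:00, 13:30-17:00 (subtract 5h to convert from UTC+5).
Mateo in UTC: 07:00-12:00, 12:30-16:00, 18:30-19:00 (subtract 5h to convert from UTC+5).
Omar in UTC: 06:30-09:30, 12:00-13:00, 13:30-15:30, 16:30-19:00 (add 5h to convert from UTC-5).
Luca ∩ Mateo: 07:00-09:00, 13:30-16:00.
Luca ∩ Mateo ∩ Omar: 07:00-09:00, 13:30-15:30.
So the common availability across everyone is 07:00-09:00, 13:30-15:30.

07:00-09:00, 13:30-15:30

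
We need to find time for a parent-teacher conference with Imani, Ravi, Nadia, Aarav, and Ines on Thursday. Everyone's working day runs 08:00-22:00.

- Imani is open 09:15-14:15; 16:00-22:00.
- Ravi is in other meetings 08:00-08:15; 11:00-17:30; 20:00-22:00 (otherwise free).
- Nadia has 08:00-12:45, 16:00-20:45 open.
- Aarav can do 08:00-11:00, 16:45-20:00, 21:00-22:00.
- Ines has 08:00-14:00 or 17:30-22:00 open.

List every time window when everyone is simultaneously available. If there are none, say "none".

09:15-11:00, 17:30-20:00

Imani free: 09:15-14:15, 16:00-22:00.
Ravi free: 08:15-11:00, 17:30-20:00 (invert busy blocks within the working day).
Nadia free: 08:00-12:45, 16:00-20:45.
Aarav free: 08:00-11:00, 16:45-20:00, 21:00-22:00.
Ines free: 08:00-14:00, 17:30-22:00.
Imani ∩ Ravi: 09:15-11:00, 17:30-20:00.
Imani ∩ Ravi ∩ Nadia: 09:15-11:00, 17:30-20:00.
Imani ∩ Ravi ∩ Nadia ∩ Aarav: 09:15-11:00, 17:30-20:00.
Imani ∩ Ravi ∩ Nadia ∩ Aarav ∩ Ines: 09:15-11:00, 17:30-20:00.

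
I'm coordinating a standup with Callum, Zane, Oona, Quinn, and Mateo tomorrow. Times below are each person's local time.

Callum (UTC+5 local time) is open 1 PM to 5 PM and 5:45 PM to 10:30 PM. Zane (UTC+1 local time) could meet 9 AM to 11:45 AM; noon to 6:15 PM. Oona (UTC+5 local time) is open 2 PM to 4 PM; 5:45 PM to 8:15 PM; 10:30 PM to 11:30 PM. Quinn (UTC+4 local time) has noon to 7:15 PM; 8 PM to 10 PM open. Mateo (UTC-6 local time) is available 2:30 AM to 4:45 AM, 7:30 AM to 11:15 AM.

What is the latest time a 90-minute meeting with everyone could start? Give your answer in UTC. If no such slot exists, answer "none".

Callum in UTC: 08:00-12:00, 12:45-17:30 (subtract 5h to convert from UTC+5).
Zane in UTC: 08:00-10:45, 11:00-17:15 (subtract 1h to convert from UTC+1).
Oona in UTC: 09:00-11:00, 12:45-15:15, 17:30-18:30 (subtract 5h to convert from UTC+5).
Quinn in UTC: 08:00-15:15, 16:00-18:00 (subtract 4h to convert from UTC+4).
Mateo in UTC: 08:30-10:45, 13:30-17:15 (add 6h to convert from UTC-6).
Callum ∩ Zane: 08:00-10:45, 11:00-12:00, 12:45-17:15.
Callum ∩ Zane ∩ Oona: 09:00-10:45, 12:45-15:15.
Callum ∩ Zane ∩ Oona ∩ Quinn: 09:00-10:45, 12:45-15:15.
Callum ∩ Zane ∩ Oona ∩ Quinn ∩ Mateo: 09:00-10:45, 13:30-15:15.
The last common window of at least 90 minutes is 13:30-15:15; a 90-minute meeting can start as late as 13:45 and still end by 15:15.

13:45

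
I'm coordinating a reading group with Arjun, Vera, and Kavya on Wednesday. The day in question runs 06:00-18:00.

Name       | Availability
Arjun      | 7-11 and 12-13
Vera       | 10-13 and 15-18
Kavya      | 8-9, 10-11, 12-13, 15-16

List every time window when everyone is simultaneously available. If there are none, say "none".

10:00-11:00, 12:00-13:00

Arjun ∩ Vera: 10:00-11:00, 12:00-13:00.
Arjun ∩ Vera ∩ Kavya: 10:00-11:00, 12:00-13:00.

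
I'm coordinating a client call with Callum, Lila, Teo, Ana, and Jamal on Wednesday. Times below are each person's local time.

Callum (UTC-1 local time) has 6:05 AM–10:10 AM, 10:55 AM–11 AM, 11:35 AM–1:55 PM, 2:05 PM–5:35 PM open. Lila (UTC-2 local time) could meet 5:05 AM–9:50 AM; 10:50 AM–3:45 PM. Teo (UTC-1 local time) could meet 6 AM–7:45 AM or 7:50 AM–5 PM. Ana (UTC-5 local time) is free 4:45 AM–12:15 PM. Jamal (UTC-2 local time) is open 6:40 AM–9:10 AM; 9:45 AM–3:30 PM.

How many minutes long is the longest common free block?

Callum in UTC: 07:05-11:10, 11:55-12:00, 12:35-14:55, 15:05-18:35 (add 1h to convert from UTC-1).
Lila in UTC: 07:05-11:50, 12:50-17:45 (add 2h to convert from UTC-2).
Teo in UTC: 07:00-08:45, 08:50-18:00 (add 1h to convert from UTC-1).
Ana in UTC: 09:45-17:15 (add 5h to convert from UTC-5).
Jamal in UTC: 08:40-11:10, 11:45-17:30 (add 2h to convert from UTC-2).
Callum ∩ Lila: 07:05-11:10, 12:50-14:55, 15:05-17:45.
Callum ∩ Lila ∩ Teo: 07:05-08:45, 08:50-11:10, 12:50-14:55, 15:05-17:45.
Callum ∩ Lila ∩ Teo ∩ Ana: 09:45-11:10, 12:50-14:55, 15:05-17:15.
Callum ∩ Lila ∩ Teo ∩ Ana ∩ Jamal: 09:45-11:10, 12:50-14:55, 15:05-17:15.
Those are the intersection windows.
The longest is 15:05-17:15 at 130 minutes.

130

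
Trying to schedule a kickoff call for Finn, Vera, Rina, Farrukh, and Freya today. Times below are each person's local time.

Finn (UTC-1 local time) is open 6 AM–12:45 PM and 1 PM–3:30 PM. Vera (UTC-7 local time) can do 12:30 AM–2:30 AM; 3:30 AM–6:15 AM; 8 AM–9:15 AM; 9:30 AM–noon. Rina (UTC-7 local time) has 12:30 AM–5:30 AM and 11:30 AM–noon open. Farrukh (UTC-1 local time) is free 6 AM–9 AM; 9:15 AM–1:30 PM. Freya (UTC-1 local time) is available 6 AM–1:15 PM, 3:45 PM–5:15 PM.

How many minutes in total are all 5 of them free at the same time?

Finn in UTC: 07:00-13:45, 14:00-16:30 (add 1h to convert from UTC-1).
Vera in UTC: 07:30-09:30, 10:30-13:15, 15:00-16:15, 16:30-19:00 (add 7h to convert from UTC-7).
Rina in UTC: 07:30-12:30, 18:30-19:00 (add 7h to convert from UTC-7).
Farrukh in UTC: 07:00-10:00, 10:15-14:30 (add 1h to convert from UTC-1).
Freya in UTC: 07:00-14:15, 16:45-18:15 (add 1h to convert from UTC-1).
Finn ∩ Vera: 07:30-09:30, 10:30-13:15, 15:00-16:15.
Finn ∩ Vera ∩ Rina: 07:30-09:30, 10:30-12:30.
Finn ∩ Vera ∩ Rina ∩ Farrukh: 07:30-09:30, 10:30-12:30.
Finn ∩ Vera ∩ Rina ∩ Farrukh ∩ Freya: 07:30-09:30, 10:30-12:30.
Those are the intersection windows.
Summing the common windows: 120 + 120 = 240 minutes.

240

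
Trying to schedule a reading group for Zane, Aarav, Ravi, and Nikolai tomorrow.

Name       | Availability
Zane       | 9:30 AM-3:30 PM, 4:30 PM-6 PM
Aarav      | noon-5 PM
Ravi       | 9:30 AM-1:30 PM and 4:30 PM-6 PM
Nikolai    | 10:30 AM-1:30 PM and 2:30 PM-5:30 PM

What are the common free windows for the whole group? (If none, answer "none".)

12:00-13:30, 16:30-17:00

Zane ∩ Aarav: 12:00-15:30, 16:30-17:00.
Zane ∩ Aarav ∩ Ravi: 12:00-13:30, 16:30-17:00.
Zane ∩ Aarav ∩ Ravi ∩ Nikolai: 12:00-13:30, 16:30-17:00.
So the common availability across everyone is 12:00-13:30, 16:30-17:00.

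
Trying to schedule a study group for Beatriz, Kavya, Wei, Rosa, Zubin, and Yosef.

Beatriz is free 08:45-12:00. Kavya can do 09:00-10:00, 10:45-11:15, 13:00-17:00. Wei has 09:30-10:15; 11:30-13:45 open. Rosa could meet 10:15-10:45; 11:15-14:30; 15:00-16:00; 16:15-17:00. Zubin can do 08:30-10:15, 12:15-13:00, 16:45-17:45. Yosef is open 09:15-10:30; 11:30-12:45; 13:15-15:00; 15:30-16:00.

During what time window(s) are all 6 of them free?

none

Beatriz ∩ Kavya: 09:00-10:00, 10:45-11:15.
Beatriz ∩ Kavya ∩ Wei: 09:30-10:00.
Beatriz ∩ Kavya ∩ Wei ∩ Rosa: ∅.
Beatriz ∩ Kavya ∩ Wei ∩ Rosa ∩ Zubin: ∅.
Beatriz ∩ Kavya ∩ Wei ∩ Rosa ∩ Zubin ∩ Yosef: ∅.
There is no time when everyone is free.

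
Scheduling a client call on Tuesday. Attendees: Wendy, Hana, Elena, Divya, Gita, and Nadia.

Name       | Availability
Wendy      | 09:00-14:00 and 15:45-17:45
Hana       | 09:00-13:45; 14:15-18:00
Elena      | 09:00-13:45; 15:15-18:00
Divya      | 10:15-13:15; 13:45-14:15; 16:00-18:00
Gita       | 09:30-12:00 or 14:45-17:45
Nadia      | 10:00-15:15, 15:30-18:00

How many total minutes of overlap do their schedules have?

210

Wendy ∩ Hana: 09:00-13:45, 15:45-17:45.
Wendy ∩ Hana ∩ Elena: 09:00-13:45, 15:45-17:45.
Wendy ∩ Hana ∩ Elena ∩ Divya: 10:15-13:15, 16:00-17:45.
Wendy ∩ Hana ∩ Elena ∩ Divya ∩ Gita: 10:15-12:00, 16:00-17:45.
Wendy ∩ Hana ∩ Elena ∩ Divya ∩ Gita ∩ Nadia: 10:15-12:00, 16:00-17:45.
Summing the common windows: 105 + 105 = 210 minutes.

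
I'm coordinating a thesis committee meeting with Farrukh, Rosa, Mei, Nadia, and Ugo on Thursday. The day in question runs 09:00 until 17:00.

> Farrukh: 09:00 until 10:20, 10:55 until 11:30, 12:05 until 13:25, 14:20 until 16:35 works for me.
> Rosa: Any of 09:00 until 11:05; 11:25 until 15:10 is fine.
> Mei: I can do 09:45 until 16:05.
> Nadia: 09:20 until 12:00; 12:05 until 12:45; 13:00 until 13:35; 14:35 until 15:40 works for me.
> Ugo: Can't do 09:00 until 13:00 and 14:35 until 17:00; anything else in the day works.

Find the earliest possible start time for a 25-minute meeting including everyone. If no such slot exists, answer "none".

13:00

Farrukh free: 09:00-10:20, 10:55-11:30, 12:05-13:25, 14:20-16:35.
Rosa free: 09:00-11:05, 11:25-15:10.
Mei free: 09:45-16:05.
Nadia free: 09:20-12:00, 12:05-12:45, 13:00-13:35, 14:35-15:40.
Ugo free: 13:00-14:35 (invert busy blocks within the working day).
Farrukh ∩ Rosa: 09:00-10:20, 10:55-11:05, 11:25-11:30, 12:05-13:25, 14:20-15:10.
Farrukh ∩ Rosa ∩ Mei: 09:45-10:20, 10:55-11:05, 11:25-11:30, 12:05-13:25, 14:20-15:10.
Farrukh ∩ Rosa ∩ Mei ∩ Nadia: 09:45-10:20, 10:55-11:05, 11:25-11:30, 12:05-12:45, 13:00-13:25, 14:35-15:10.
Farrukh ∩ Rosa ∩ Mei ∩ Nadia ∩ Ugo: 13:00-13:25.
So the common availability across everyone is 13:00-13:25.
The first common window of at least 25 minutes is 13:00-13:25, so the earliest start is 13:00.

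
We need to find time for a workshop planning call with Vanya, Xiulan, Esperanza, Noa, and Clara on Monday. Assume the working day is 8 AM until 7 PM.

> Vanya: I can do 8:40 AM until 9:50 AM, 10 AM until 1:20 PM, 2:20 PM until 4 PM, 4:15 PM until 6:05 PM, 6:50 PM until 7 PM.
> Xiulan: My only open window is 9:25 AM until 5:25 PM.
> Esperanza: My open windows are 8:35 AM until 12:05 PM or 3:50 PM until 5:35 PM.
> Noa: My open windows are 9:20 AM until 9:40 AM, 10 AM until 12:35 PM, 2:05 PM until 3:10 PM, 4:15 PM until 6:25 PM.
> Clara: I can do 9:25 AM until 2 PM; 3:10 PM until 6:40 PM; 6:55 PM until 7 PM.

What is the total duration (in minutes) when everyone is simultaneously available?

Vanya ∩ Xiulan: 09:25-09:50, 10:00-13:20, 14:20-16:00, 16:15-17:25.
Vanya ∩ Xiulan ∩ Esperanza: 09:25-09:50, 10:00-12:05, 15:50-16:00, 16:15-17:25.
Vanya ∩ Xiulan ∩ Esperanza ∩ Noa: 09:25-09:40, 10:00-12:05, 16:15-17:25.
Vanya ∩ Xiulan ∩ Esperanza ∩ Noa ∩ Clara: 09:25-09:40, 10:00-12:05, 16:15-17:25.
So the common availability across everyone is 09:25-09:40, 10:00-12:05, 16:15-17:25.
Summing the common windows: 15 + 125 + 70 = 210 minutes.

210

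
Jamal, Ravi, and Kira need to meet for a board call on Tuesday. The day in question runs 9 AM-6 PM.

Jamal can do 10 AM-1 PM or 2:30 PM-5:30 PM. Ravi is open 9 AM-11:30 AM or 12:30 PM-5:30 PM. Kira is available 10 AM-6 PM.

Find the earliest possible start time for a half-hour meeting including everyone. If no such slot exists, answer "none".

Jamal ∩ Ravi: 10:00-11:30, 12:30-13:00, 14:30-17:30.
Jamal ∩ Ravi ∩ Kira: 10:00-11:30, 12:30-13:00, 14:30-17:30.
The first common window of at least 30 minutes is 10:00-11:30, so the earliest start is 10:00.

10:00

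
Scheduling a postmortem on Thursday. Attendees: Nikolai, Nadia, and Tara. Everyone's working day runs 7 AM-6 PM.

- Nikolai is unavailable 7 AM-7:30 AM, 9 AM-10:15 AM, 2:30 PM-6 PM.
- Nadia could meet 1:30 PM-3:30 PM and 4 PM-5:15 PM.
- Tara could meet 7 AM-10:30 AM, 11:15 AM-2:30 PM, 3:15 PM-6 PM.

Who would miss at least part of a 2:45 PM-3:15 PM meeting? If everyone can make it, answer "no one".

Nikolai free: 07:30-09:00, 10:15-14:30 (invert busy blocks within the working day).
Nadia free: 13:30-15:30, 16:00-17:15.
Tara free: 07:00-10:30, 11:15-14:30, 15:15-18:00.
Nikolai: not fully free for 14:45-15:15. Nadia: free for 14:45-15:15. Tara: not fully free for 14:45-15:15.

Nikolai, Tara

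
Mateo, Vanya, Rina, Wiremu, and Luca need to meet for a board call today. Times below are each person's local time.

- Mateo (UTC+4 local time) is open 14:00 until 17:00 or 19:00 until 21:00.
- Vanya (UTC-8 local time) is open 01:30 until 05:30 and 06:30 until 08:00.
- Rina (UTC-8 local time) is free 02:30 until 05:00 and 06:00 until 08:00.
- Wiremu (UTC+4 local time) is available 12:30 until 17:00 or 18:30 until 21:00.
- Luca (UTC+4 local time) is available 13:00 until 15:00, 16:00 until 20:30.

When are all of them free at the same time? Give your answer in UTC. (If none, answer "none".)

10:30-11:00, 12:00-13:00, 15:00-16:00

Mateo in UTC: 10:00-13:00, 15:00-17:00 (subtract 4h to convert from UTC+4).
Vanya in UTC: 09:30-13:30, 14:30-16:00 (add 8h to convert from UTC-8).
Rina in UTC: 10:30-13:00, 14:00-16:00 (add 8h to convert from UTC-8).
Wiremu in UTC: 08:30-13:00, 14:30-17:00 (subtract 4h to convert from UTC+4).
Luca in UTC: 09:00-11:00, 12:00-16:30 (subtract 4h to convert from UTC+4).
Mateo ∩ Vanya: 10:00-13:00, 15:00-16:00.
Mateo ∩ Vanya ∩ Rina: 10:30-13:00, 15:00-16:00.
Mateo ∩ Vanya ∩ Rina ∩ Wiremu: 10:30-13:00, 15:00-16:00.
Mateo ∩ Vanya ∩ Rina ∩ Wiremu ∩ Luca: 10:30-11:00, 12:00-13:00, 15:00-16:00.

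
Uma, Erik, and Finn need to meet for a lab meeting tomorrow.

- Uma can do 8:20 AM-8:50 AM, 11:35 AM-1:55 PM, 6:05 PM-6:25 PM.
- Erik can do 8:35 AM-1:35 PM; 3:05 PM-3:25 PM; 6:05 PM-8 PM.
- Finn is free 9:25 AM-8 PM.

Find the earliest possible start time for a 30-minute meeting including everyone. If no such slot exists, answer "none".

11:35

Uma ∩ Erik: 08:35-08:50, 11:35-13:35, 18:05-18:25.
Uma ∩ Erik ∩ Finn: 11:35-13:35, 18:05-18:25.
Those are the intersection windows.
The first common window of at least 30 minutes is 11:35-13:35, so the earliest start is 11:35.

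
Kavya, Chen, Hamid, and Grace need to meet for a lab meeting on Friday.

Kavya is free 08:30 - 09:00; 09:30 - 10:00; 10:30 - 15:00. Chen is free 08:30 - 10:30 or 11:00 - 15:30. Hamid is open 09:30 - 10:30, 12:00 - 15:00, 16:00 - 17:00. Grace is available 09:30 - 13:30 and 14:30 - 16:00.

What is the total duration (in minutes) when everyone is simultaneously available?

150

Kavya ∩ Chen: 08:30-09:00, 09:30-10:00, 11:00-15:00.
Kavya ∩ Chen ∩ Hamid: 09:30-10:00, 12:00-15:00.
Kavya ∩ Chen ∩ Hamid ∩ Grace: 09:30-10:00, 12:00-13:30, 14:30-15:00.
Summing the common windows: 30 + 90 + 30 = 150 minutes.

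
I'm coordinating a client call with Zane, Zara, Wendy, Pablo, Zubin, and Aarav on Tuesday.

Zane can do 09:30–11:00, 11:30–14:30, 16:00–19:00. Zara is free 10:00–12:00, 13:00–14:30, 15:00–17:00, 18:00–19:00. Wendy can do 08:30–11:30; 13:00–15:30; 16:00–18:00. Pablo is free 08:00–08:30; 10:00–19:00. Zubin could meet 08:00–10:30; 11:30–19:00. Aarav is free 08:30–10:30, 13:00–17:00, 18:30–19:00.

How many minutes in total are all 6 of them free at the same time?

180

Zane ∩ Zara: 10:00-11:00, 11:30-12:00, 13:00-14:30, 16:00-17:00, 18:00-19:00.
Zane ∩ Zara ∩ Wendy: 10:00-11:00, 13:00-14:30, 16:00-17:00.
Zane ∩ Zara ∩ Wendy ∩ Pablo: 10:00-11:00, 13:00-14:30, 16:00-17:00.
Zane ∩ Zara ∩ Wendy ∩ Pablo ∩ Zubin: 10:00-10:30, 13:00-14:30, 16:00-17:00.
Zane ∩ Zara ∩ Wendy ∩ Pablo ∩ Zubin ∩ Aarav: 10:00-10:30, 13:00-14:30, 16:00-17:00.
Summing the common windows: 30 + 90 + 60 = 180 minutes.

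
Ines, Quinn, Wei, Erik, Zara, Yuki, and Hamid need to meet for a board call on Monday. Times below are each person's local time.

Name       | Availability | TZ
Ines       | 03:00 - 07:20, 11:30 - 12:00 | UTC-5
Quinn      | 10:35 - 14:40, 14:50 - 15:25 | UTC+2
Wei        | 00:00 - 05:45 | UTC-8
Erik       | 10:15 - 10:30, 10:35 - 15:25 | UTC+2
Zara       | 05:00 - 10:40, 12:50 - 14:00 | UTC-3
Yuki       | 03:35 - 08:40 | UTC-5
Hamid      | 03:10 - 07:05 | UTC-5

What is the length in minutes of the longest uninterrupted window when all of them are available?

210

Ines in UTC: 08:00-12:20, 16:30-17:00 (add 5h to convert from UTC-5).
Quinn in UTC: 08:35-12:40, 12:50-13:25 (subtract 2h to convert from UTC+2).
Wei in UTC: 08:00-13:45 (add 8h to convert from UTC-8).
Erik in UTC: 08:15-08:30, 08:35-13:25 (subtract 2h to convert from UTC+2).
Zara in UTC: 08:00-13:40, 15:50-17:00 (add 3h to convert from UTC-3).
Yuki in UTC: 08:35-13:40 (add 5h to convert from UTC-5).
Hamid in UTC: 08:10-12:05 (add 5h to convert from UTC-5).
Ines ∩ Quinn: 08:35-12:20.
Ines ∩ Quinn ∩ Wei: 08:35-12:20.
Ines ∩ Quinn ∩ Wei ∩ Erik: 08:35-12:20.
Ines ∩ Quinn ∩ Wei ∩ Erik ∩ Zara: 08:35-12:20.
Ines ∩ Quinn ∩ Wei ∩ Erik ∩ Zara ∩ Yuki: 08:35-12:20.
Ines ∩ Quinn ∩ Wei ∩ Erik ∩ Zara ∩ Yuki ∩ Hamid: 08:35-12:05.
So the common availability across everyone is 08:35-12:05.
The longest is 08:35-12:05 at 210 minutes.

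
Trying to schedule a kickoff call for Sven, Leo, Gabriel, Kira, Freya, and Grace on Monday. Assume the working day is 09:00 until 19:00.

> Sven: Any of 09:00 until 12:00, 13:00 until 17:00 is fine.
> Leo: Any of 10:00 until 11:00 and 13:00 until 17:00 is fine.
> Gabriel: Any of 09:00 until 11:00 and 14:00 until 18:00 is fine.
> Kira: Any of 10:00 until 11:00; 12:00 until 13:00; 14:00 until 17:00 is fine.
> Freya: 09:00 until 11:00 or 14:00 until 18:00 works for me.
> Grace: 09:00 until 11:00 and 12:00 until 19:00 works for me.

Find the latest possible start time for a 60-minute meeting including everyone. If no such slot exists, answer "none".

16:00

Sven ∩ Leo: 10:00-11:00, 13:00-17:00.
Sven ∩ Leo ∩ Gabriel: 10:00-11:00, 14:00-17:00.
Sven ∩ Leo ∩ Gabriel ∩ Kira: 10:00-11:00, 14:00-17:00.
Sven ∩ Leo ∩ Gabriel ∩ Kira ∩ Freya: 10:00-11:00, 14:00-17:00.
Sven ∩ Leo ∩ Gabriel ∩ Kira ∩ Freya ∩ Grace: 10:00-11:00, 14:00-17:00.
Those are the intersection windows.
The last common window of at least 60 minutes is 14:00-17:00; a 60-minute meeting can start as late as 16:00 and still end by 17:00.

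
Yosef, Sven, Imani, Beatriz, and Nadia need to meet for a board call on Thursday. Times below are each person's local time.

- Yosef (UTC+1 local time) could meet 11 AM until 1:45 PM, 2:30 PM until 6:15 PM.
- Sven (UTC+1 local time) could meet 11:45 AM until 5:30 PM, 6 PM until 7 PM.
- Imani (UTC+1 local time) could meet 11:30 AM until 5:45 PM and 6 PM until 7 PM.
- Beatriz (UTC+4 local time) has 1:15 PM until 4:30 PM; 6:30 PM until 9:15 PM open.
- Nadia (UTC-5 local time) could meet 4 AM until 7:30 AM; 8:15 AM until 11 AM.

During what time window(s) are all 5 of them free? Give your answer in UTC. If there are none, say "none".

Yosef in UTC: 10:00-12:45, 13:30-17:15 (subtract 1h to convert from UTC+1).
Sven in UTC: 10:45-16:30, 17:00-18:00 (subtract 1h to convert from UTC+1).
Imani in UTC: 10:30-16:45, 17:00-18:00 (subtract 1h to convert from UTC+1).
Beatriz in UTC: 09:15-12:30, 14:30-17:15 (subtract 4h to convert from UTC+4).
Nadia in UTC: 09:00-12:30, 13:15-16:00 (add 5h to convert from UTC-5).
Yosef ∩ Sven: 10:45-12:45, 13:30-16:30, 17:00-17:15.
Yosef ∩ Sven ∩ Imani: 10:45-12:45, 13:30-16:30, 17:00-17:15.
Yosef ∩ Sven ∩ Imani ∩ Beatriz: 10:45-12:30, 14:30-16:30, 17:00-17:15.
Yosef ∩ Sven ∩ Imani ∩ Beatriz ∩ Nadia: 10:45-12:30, 14:30-16:00.

10:45-12:30, 14:30-16:00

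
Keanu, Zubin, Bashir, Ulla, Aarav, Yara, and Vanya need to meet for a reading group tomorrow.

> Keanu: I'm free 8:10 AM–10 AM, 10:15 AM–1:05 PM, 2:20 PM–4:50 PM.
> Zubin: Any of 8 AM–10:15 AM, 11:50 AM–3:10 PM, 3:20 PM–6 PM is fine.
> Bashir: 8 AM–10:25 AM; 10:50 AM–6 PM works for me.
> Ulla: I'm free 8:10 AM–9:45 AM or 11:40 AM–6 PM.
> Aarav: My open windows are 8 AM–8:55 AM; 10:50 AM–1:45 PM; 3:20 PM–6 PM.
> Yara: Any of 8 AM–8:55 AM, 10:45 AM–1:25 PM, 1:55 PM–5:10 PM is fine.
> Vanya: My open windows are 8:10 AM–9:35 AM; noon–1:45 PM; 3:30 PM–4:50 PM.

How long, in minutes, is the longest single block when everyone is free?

80

Keanu ∩ Zubin: 08:10-10:00, 11:50-13:05, 14:20-15:10, 15:20-16:50.
Keanu ∩ Zubin ∩ Bashir: 08:10-10:00, 11:50-13:05, 14:20-15:10, 15:20-16:50.
Keanu ∩ Zubin ∩ Bashir ∩ Ulla: 08:10-09:45, 11:50-13:05, 14:20-15:10, 15:20-16:50.
Keanu ∩ Zubin ∩ Bashir ∩ Ulla ∩ Aarav: 08:10-08:55, 11:50-13:05, 15:20-16:50.
Keanu ∩ Zubin ∩ Bashir ∩ Ulla ∩ Aarav ∩ Yara: 08:10-08:55, 11:50-13:05, 15:20-16:50.
Keanu ∩ Zubin ∩ Bashir ∩ Ulla ∩ Aarav ∩ Yara ∩ Vanya: 08:10-08:55, 12:00-13:05, 15:30-16:50.
Those are the intersection windows.
The longest is 15:30-16:50 at 80 minutes.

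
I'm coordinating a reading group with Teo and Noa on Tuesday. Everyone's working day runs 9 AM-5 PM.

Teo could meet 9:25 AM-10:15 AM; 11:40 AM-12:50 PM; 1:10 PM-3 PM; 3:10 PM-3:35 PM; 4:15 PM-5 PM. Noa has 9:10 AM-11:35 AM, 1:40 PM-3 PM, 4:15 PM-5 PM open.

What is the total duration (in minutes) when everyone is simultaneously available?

175

Teo ∩ Noa: 09:25-10:15, 13:40-15:00, 16:15-17:00.
So the common availability across everyone is 09:25-10:15, 13:40-15:00, 16:15-17:00.
Summing the common windows: 50 + 80 + 45 = 175 minutes.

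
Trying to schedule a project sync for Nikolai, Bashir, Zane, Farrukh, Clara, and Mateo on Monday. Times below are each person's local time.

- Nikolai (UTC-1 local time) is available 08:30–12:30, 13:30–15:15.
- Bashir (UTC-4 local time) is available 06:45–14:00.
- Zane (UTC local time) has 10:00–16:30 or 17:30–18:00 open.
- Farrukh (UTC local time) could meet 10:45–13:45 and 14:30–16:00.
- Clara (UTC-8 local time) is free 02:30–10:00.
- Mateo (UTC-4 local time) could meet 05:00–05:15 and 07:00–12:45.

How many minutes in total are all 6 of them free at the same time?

240

Nikolai in UTC: 09:30-13:30, 14:30-16:15 (add 1h to convert from UTC-1).
Bashir in UTC: 10:45-18:00 (add 4h to convert from UTC-4).
Zane in UTC: 10:00-16:30, 17:30-18:00.
Farrukh in UTC: 10:45-13:45, 14:30-16:00.
Clara in UTC: 10:30-18:00 (add 8h to convert from UTC-8).
Mateo in UTC: 09:00-09:15, 11:00-16:45 (add 4h to convert from UTC-4).
Nikolai ∩ Bashir: 10:45-13:30, 14:30-16:15.
Nikolai ∩ Bashir ∩ Zane: 10:45-13:30, 14:30-16:15.
Nikolai ∩ Bashir ∩ Zane ∩ Farrukh: 10:45-13:30, 14:30-16:00.
Nikolai ∩ Bashir ∩ Zane ∩ Farrukh ∩ Clara: 10:45-13:30, 14:30-16:00.
Nikolai ∩ Bashir ∩ Zane ∩ Farrukh ∩ Clara ∩ Mateo: 11:00-13:30, 14:30-16:00.
Summing the common windows: 150 + 90 = 240 minutes.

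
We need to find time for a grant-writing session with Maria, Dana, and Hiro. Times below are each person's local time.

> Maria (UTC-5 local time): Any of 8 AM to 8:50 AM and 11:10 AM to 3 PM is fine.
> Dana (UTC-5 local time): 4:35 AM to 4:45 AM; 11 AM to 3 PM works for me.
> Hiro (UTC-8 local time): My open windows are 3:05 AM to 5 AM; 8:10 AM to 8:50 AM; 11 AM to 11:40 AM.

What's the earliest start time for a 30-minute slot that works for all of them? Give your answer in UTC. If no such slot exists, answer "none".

Maria in UTC: 13:00-13:50, 16:10-20:00 (add 5h to convert from UTC-5).
Dana in UTC: 09:35-09:45, 16:00-20:00 (add 5h to convert from UTC-5).
Hiro in UTC: 11:05-13:00, 16:10-16:50, 19:00-19:40 (add 8h to convert from UTC-8).
Maria ∩ Dana: 16:10-20:00.
Maria ∩ Dana ∩ Hiro: 16:10-16:50, 19:00-19:40.
Those are the intersection windows.
The first common window of at least 30 minutes is 16:10-16:50, so the earliest start is 16:10.

16:10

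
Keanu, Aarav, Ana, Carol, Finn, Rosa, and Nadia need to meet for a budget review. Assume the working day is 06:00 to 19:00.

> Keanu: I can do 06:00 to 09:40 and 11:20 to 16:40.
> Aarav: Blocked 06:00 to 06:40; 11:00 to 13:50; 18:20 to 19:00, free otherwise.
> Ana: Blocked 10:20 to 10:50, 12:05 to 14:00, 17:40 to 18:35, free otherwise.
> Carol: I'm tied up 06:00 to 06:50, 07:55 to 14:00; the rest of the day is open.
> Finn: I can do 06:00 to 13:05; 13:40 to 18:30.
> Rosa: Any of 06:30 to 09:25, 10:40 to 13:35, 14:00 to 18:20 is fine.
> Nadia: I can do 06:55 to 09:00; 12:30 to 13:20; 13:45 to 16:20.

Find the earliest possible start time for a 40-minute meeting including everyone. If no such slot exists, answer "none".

06:55

Keanu free: 06:00-09:40, 11:20-16:40.
Aarav free: 06:40-11:00, 13:50-18:20 (invert busy blocks within the working day).
Ana free: 06:00-10:20, 10:50-12:05, 14:00-17:40, 18:35-19:00 (invert busy blocks within the working day).
Carol free: 06:50-07:55, 14:00-19:00 (invert busy blocks within the working day).
Finn free: 06:00-13:05, 13:40-18:30.
Rosa free: 06:30-09:25, 10:40-13:35, 14:00-18:20.
Nadia free: 06:55-09:00, 12:30-13:20, 13:45-16:20.
Keanu ∩ Aarav: 06:40-09:40, 13:50-16:40.
Keanu ∩ Aarav ∩ Ana: 06:40-09:40, 14:00-16:40.
Keanu ∩ Aarav ∩ Ana ∩ Carol: 06:50-07:55, 14:00-16:40.
Keanu ∩ Aarav ∩ Ana ∩ Carol ∩ Finn: 06:50-07:55, 14:00-16:40.
Keanu ∩ Aarav ∩ Ana ∩ Carol ∩ Finn ∩ Rosa: 06:50-07:55, 14:00-16:40.
Keanu ∩ Aarav ∩ Ana ∩ Carol ∩ Finn ∩ Rosa ∩ Nadia: 06:55-07:55, 14:00-16:20.
Those are the intersection windows.
The first common window of at least 40 minutes is 06:55-07:55, so the earliest start is 06:55.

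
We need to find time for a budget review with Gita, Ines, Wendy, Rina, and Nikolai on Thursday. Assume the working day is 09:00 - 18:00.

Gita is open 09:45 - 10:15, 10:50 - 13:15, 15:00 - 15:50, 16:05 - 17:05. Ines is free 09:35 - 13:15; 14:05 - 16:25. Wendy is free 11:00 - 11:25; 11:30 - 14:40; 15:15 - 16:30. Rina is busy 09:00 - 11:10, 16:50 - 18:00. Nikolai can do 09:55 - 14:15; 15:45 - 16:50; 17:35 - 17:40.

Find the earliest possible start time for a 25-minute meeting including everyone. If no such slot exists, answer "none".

Gita free: 09:45-10:15, 10:50-13:15, 15:00-15:50, 16:05-17:05.
Ines free: 09:35-13:15, 14:05-16:25.
Wendy free: 11:00-11:25, 11:30-14:40, 15:15-16:30.
Rina free: 11:10-16:50 (invert busy blocks within the working day).
Nikolai free: 09:55-14:15, 15:45-16:50, 17:35-17:40.
Gita ∩ Ines: 09:45-10:15, 10:50-13:15, 15:00-15:50, 16:05-16:25.
Gita ∩ Ines ∩ Wendy: 11:00-11:25, 11:30-13:15, 15:15-15:50, 16:05-16:25.
Gita ∩ Ines ∩ Wendy ∩ Rina: 11:10-11:25, 11:30-13:15, 15:15-15:50, 16:05-16:25.
Gita ∩ Ines ∩ Wendy ∩ Rina ∩ Nikolai: 11:10-11:25, 11:30-13:15, 15:45-15:50, 16:05-16:25.
The first common window of at least 25 minutes is 11:30-13:15, so the earliest start is 11:30.

11:30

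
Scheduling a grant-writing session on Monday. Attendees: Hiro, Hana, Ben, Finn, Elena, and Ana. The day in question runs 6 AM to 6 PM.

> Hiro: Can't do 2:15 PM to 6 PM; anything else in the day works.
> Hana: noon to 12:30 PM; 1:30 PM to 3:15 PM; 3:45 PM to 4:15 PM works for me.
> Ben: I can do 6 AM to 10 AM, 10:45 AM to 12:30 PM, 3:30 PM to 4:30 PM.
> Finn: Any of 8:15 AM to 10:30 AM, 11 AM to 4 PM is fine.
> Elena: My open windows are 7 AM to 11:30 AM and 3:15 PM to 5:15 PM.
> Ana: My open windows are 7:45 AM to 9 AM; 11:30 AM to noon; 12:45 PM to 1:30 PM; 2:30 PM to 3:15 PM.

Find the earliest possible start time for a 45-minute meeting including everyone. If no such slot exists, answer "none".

Hiro free: 06:00-14:15 (invert busy blocks within the working day).
Hana free: 12:00-12:30, 13:30-15:15, 15:45-16:15.
Ben free: 06:00-10:00, 10:45-12:30, 15:30-16:30.
Finn free: 08:15-10:30, 11:00-16:00.
Elena free: 07:00-11:30, 15:15-17:15.
Ana free: 07:45-09:00, 11:30-12:00, 12:45-13:30, 14:30-15:15.
Hiro ∩ Hana: 12:00-12:30, 13:30-14:15.
Hiro ∩ Hana ∩ Ben: 12:00-12:30.
Hiro ∩ Hana ∩ Ben ∩ Finn: 12:00-12:30.
Hiro ∩ Hana ∩ Ben ∩ Finn ∩ Elena: ∅.
Hiro ∩ Hana ∩ Ben ∩ Finn ∩ Elena ∩ Ana: ∅.
There is no time when everyone is free.
No common window is at least 45 minutes long.

none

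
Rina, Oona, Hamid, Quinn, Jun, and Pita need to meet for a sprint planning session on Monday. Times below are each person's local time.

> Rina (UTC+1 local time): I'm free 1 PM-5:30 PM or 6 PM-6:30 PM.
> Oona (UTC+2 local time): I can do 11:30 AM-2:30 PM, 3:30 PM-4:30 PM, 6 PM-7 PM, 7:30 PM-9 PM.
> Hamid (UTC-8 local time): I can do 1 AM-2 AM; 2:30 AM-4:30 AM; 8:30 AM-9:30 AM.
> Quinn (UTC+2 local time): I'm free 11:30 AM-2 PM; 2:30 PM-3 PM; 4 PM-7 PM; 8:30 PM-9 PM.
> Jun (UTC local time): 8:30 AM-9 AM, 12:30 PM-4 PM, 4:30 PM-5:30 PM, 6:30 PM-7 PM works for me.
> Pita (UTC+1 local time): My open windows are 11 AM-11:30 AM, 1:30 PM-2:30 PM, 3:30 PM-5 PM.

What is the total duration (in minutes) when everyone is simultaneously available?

Rina in UTC: 12:00-16:30, 17:00-17:30 (subtract 1h to convert from UTC+1).
Oona in UTC: 09:30-12:30, 13:30-14:30, 16:00-17:00, 17:30-19:00 (subtract 2h to convert from UTC+2).
Hamid in UTC: 09:00-10:00, 10:30-12:30, 16:30-17:30 (add 8h to convert from UTC-8).
Quinn in UTC: 09:30-12:00, 12:30-13:00, 14:00-17:00, 18:30-19:00 (subtract 2h to convert from UTC+2).
Jun in UTC: 08:30-09:00, 12:30-16:00, 16:30-17:30, 18:30-19:00.
Pita in UTC: 10:00-10:30, 12:30-13:30, 14:30-16:00 (subtract 1h to convert from UTC+1).
Rina ∩ Oona: 12:00-12:30, 13:30-14:30, 16:00-16:30.
Rina ∩ Oona ∩ Hamid: 12:00-12:30.
Rina ∩ Oona ∩ Hamid ∩ Quinn: ∅.
Rina ∩ Oona ∩ Hamid ∩ Quinn ∩ Jun: ∅.
Rina ∩ Oona ∩ Hamid ∩ Quinn ∩ Jun ∩ Pita: ∅.
There is no time when everyone is free.
There is no common window, so the total is 0 minutes.

0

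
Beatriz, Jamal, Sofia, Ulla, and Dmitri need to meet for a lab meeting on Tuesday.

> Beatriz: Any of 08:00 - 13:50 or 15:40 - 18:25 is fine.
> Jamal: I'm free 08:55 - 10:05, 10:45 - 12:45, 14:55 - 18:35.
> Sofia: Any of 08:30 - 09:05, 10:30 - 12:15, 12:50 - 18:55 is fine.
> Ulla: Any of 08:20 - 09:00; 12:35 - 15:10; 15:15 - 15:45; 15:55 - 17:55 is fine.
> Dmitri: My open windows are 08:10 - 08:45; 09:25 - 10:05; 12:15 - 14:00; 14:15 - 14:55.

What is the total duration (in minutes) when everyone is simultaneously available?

Beatriz ∩ Jamal: 08:55-10:05, 10:45-12:45, 15:40-18:25.
Beatriz ∩ Jamal ∩ Sofia: 08:55-09:05, 10:45-12:15, 15:40-18:25.
Beatriz ∩ Jamal ∩ Sofia ∩ Ulla: 08:55-09:00, 15:40-15:45, 15:55-17:55.
Beatriz ∩ Jamal ∩ Sofia ∩ Ulla ∩ Dmitri: ∅.
There is no time when everyone is free.
There is no common window, so the total is 0 minutes.

0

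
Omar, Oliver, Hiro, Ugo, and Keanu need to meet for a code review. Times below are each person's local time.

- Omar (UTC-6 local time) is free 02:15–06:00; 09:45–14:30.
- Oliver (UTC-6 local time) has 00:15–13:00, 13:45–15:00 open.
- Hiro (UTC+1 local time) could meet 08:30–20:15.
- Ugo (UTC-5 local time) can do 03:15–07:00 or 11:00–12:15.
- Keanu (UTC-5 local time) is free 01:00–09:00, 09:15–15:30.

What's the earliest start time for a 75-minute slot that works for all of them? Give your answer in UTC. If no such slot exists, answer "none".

08:15

Omar in UTC: 08:15-12:00, 15:45-20:30 (add 6h to convert from UTC-6).
Oliver in UTC: 06:15-19:00, 19:45-21:00 (add 6h to convert from UTC-6).
Hiro in UTC: 07:30-19:15 (subtract 1h to convert from UTC+1).
Ugo in UTC: 08:15-12:00, 16:00-17:15 (add 5h to convert from UTC-5).
Keanu in UTC: 06:00-14:00, 14:15-20:30 (add 5h to convert from UTC-5).
Omar ∩ Oliver: 08:15-12:00, 15:45-19:00, 19:45-20:30.
Omar ∩ Oliver ∩ Hiro: 08:15-12:00, 15:45-19:00.
Omar ∩ Oliver ∩ Hiro ∩ Ugo: 08:15-12:00, 16:00-17:15.
Omar ∩ Oliver ∩ Hiro ∩ Ugo ∩ Keanu: 08:15-12:00, 16:00-17:15.
The first common window of at least 75 minutes is 08:15-12:00, so the earliest start is 08:15.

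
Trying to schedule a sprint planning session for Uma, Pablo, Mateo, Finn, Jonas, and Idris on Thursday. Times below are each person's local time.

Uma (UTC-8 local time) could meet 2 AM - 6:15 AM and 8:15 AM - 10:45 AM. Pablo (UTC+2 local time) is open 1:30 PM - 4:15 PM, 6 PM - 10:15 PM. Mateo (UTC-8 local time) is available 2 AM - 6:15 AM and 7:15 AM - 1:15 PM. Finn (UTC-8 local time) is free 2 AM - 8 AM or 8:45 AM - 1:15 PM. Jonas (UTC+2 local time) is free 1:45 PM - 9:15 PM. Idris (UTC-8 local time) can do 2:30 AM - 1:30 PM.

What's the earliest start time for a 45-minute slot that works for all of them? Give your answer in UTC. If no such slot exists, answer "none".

11:45

Uma in UTC: 10:00-14:15, 16:15-18:45 (add 8h to convert from UTC-8).
Pablo in UTC: 11:30-14:15, 16:00-20:15 (subtract 2h to convert from UTC+2).
Mateo in UTC: 10:00-14:15, 15:15-21:15 (add 8h to convert from UTC-8).
Finn in UTC: 10:00-16:00, 16:45-21:15 (add 8h to convert from UTC-8).
Jonas in UTC: 11:45-19:15 (subtract 2h to convert from UTC+2).
Idris in UTC: 10:30-21:30 (add 8h to convert from UTC-8).
Uma ∩ Pablo: 11:30-14:15, 16:15-18:45.
Uma ∩ Pablo ∩ Mateo: 11:30-14:15, 16:15-18:45.
Uma ∩ Pablo ∩ Mateo ∩ Finn: 11:30-14:15, 16:45-18:45.
Uma ∩ Pablo ∩ Mateo ∩ Finn ∩ Jonas: 11:45-14:15, 16:45-18:45.
Uma ∩ Pablo ∩ Mateo ∩ Finn ∩ Jonas ∩ Idris: 11:45-14:15, 16:45-18:45.
So the common availability across everyone is 11:45-14:15, 16:45-18:45.
The first common window of at least 45 minutes is 11:45-14:15, so the earliest start is 11:45.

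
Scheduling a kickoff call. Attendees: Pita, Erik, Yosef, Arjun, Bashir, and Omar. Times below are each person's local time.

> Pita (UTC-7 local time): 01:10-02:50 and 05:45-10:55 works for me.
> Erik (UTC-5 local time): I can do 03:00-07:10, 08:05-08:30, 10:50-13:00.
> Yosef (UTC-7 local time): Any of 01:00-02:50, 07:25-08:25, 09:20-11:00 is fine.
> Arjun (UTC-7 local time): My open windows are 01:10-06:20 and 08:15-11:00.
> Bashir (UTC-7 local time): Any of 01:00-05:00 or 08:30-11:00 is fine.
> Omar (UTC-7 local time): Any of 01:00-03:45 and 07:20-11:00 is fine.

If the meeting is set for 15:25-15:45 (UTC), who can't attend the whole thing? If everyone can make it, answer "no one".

Bashir, Erik, Yosef

Pita in UTC: 08:10-09:50, 12:45-17:55 (add 7h to convert from UTC-7).
Erik in UTC: 08:00-12:10, 13:05-13:30, 15:50-18:00 (add 5h to convert from UTC-5).
Yosef in UTC: 08:00-09:50, 14:25-15:25, 16:20-18:00 (add 7h to convert from UTC-7).
Arjun in UTC: 08:10-13:20, 15:15-18:00 (add 7h to convert from UTC-7).
Bashir in UTC: 08:00-12:00, 15:30-18:00 (add 7h to convert from UTC-7).
Omar in UTC: 08:00-10:45, 14:20-18:00 (add 7h to convert from UTC-7).
Pita: free for 15:25-15:45. Erik: not fully free for 15:25-15:45. Yosef: not fully free for 15:25-15:45. Arjun: free for 15:25-15:45. Bashir: not fully free for 15:25-15:45. Omar: free for 15:25-15:45.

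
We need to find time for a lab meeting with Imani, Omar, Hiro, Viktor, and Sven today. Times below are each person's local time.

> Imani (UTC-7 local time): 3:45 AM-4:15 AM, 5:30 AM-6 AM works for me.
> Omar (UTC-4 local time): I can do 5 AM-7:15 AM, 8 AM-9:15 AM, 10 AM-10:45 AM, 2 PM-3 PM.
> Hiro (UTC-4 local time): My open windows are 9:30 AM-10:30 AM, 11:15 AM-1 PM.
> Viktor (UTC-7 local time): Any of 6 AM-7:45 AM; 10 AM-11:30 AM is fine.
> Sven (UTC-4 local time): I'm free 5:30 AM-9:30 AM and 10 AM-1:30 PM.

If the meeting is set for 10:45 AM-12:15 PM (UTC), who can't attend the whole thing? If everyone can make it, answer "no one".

Imani in UTC: 10:45-11:15, 12:30-13:00 (add 7h to convert from UTC-7).
Omar in UTC: 09:00-11:15, 12:00-13:15, 14:00-14:45, 18:00-19:00 (add 4h to convert from UTC-4).
Hiro in UTC: 13:30-14:30, 15:15-17:00 (add 4h to convert from UTC-4).
Viktor in UTC: 13:00-14:45, 17:00-18:30 (add 7h to convert from UTC-7).
Sven in UTC: 09:30-13:30, 14:00-17:30 (add 4h to convert from UTC-4).
Imani: not fully free for 10:45-12:15. Omar: not fully free for 10:45-12:15. Hiro: not fully free for 10:45-12:15. Viktor: not fully free for 10:45-12:15. Sven: free for 10:45-12:15.

Hiro, Imani, Omar, Viktor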